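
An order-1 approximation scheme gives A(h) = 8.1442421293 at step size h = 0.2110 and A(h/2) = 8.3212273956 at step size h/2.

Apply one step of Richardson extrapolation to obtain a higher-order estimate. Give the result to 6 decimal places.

8.498213

Method order is 1; weight 2^1 = 2.
2·8.3212273956 = 16.6424547912; subtract 8.1442421293 → 8.4982126619
Divide by 2^1 − 1 = 1.
R = 8.4982126619/1 = 8.4982126619
Shift from A(h/2): +0.1769852663.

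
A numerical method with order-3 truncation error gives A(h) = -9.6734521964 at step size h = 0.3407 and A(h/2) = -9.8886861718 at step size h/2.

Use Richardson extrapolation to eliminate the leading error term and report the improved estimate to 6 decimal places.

r = 3: numerator weight 8, denominator 7.
8*(-9.8886861718) = -79.1094893744; (-79.1094893744) − (-9.6734521964) = -69.4360371780
Denominator 8 − 1 = 7.
R = (-69.4360371780)/7 = -9.9194338826

-9.919434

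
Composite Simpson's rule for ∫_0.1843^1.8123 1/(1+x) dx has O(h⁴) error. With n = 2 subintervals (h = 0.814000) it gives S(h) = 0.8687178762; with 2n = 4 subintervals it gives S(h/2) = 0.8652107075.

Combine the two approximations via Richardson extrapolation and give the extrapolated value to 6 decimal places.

Order 4 gives 2^r = 16 and 2^r − 1 = 15.
16 × 0.8652107075 − 0.8687178762 = 12.9746534438
Denominator 16 − 1 = 15.
(16 × 0.8652107075 − 0.8687178762)/(16 − 1) = 0.8649768963

0.864977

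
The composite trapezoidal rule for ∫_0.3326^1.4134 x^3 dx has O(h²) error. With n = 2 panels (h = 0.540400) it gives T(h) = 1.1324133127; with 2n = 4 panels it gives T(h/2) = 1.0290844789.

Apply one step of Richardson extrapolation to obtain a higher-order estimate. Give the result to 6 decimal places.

0.994642

r = 2, so 2^r = 4.
2^2*A(h/2) = 4.1163379156; minus A(h) gives 2.9839246029.
Divide by 2^2 − 1 = 3.
2.9839246029 ÷ 3 = 0.9946415343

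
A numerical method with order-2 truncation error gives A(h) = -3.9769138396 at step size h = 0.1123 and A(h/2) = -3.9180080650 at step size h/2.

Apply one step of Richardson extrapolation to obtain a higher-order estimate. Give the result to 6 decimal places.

-3.898373

The method has order 2: 2^2 = 4.
4×(-3.9180080650) = -15.6720322600; (-15.6720322600) − (-3.9769138396) = -11.6951184204
(-11.6951184204) ÷ 3 = -3.8983728068
Shift from A(h/2): +0.0196352582.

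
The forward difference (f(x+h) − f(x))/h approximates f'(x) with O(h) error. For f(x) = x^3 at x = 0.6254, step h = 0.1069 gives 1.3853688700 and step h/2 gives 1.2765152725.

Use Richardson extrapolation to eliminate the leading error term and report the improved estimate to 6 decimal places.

1.167662

The method has order 1: 2^1 = 2.
Top: 2(1.2765152725) − (1.3853688700) = 1.1676616750
Divide by 2^1 − 1 = 1.
So the Richardson estimate is 1.1676616750.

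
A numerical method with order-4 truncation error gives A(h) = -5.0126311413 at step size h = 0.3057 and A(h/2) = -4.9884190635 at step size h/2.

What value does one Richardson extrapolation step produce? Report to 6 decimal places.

-4.986805

r = 4: numerator weight 16, denominator 15.
A(h/2) − A(h) = -4.9884190635 − (-5.0126311413) = 0.0242120778
Divide by 2^4 − 1 = 15: 0.0242120778/15 = 0.0016141385
R = -4.9884190635 + 0.0016141385 = -4.9868049250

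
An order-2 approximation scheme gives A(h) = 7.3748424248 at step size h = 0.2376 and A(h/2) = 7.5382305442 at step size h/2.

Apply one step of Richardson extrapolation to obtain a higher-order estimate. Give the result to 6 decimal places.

7.592693

With r = 2 the leading error scales as h^2, so the weight is 2^2 = 4.
4×7.5382305442 − 7.3748424248 = 22.7780797520
Denominator 4 − 1 = 3.
22.7780797520 ÷ 3 = 7.5926932507
Shift from A(h/2): +0.0544627065.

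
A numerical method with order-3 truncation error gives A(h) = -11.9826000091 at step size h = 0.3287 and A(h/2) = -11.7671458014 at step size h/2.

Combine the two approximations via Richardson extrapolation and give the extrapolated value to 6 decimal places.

-11.736367

r = 3, so 2^r = 8.
Numerator 8 × A(h/2) − A(h) = 8 × (-11.7671458014) − (-11.9826000091) = -82.1545664021
Denominator 8 − 1 = 7.
(8 × (-11.7671458014) − (-11.9826000091))/(8 − 1) = -11.7363666289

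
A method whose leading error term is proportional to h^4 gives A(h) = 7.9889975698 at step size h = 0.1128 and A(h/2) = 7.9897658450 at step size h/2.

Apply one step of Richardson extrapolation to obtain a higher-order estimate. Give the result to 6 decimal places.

7.989817

Error is O(h^4); halving h shrinks it by 2^4 = 16.
2^4·A(h/2) = 127.8362535200; minus A(h) gives 119.8472559502.
Divide by 2^4 − 1 = 15.
(16·7.9897658450 − 7.9889975698)/(16 − 1) = 7.9898170633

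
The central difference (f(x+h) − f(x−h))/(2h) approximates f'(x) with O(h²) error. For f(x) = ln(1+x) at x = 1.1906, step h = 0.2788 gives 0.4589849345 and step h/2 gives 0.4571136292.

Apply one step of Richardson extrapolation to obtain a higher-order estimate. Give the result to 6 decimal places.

Leading term ∝ h^2; use weight 4 = 2^2.
4·0.4571136292 − 0.4589849345 = 1.3694695823
R = 1.3694695823/3 = 0.4564898608
Shift from A(h/2): −0.0006237684.

0.456490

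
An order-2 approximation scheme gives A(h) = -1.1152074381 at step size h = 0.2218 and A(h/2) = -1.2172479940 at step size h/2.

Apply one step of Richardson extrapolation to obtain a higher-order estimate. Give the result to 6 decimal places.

-1.251262

The method has order 2: 2^2 = 4.
2^2*A(h/2) = -4.8689919760; minus A(h) gives -3.7537845379.
Denominator 4 − 1 = 3.
R = (-3.7537845379)/3 = -1.2512615126
Shift from A(h/2): −0.0340135186.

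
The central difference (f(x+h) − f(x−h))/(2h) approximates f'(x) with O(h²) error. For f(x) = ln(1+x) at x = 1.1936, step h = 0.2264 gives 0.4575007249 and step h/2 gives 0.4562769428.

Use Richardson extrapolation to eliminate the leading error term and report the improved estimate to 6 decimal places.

r = 2: numerator weight 4, denominator 3.
4×0.4562769428 = 1.8251077712; 1.8251077712 − 0.4575007249 = 1.3676070463
R = 1.3676070463/3 = 0.4558690154

0.455869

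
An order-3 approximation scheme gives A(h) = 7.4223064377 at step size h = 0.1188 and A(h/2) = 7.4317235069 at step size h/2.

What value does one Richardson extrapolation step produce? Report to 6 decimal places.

7.433069

Method order is 3; weight 2^3 = 8.
8 × 7.4317235069 − 7.4223064377 = 52.0314816175
Divide by 2^3 − 1 = 7.
So the Richardson estimate is 7.4330688025.
Shift from A(h/2): +0.0013452956.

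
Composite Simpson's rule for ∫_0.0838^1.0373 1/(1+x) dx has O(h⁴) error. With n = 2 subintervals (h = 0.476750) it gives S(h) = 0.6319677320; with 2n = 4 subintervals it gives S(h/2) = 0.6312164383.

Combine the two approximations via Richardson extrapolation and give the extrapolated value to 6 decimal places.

0.631166

With r = 4 the leading error scales as h^4, so the weight is 2^4 = 16.
16 × 0.6312164383 − 0.6319677320 = 9.4674952808
R = 9.4674952808/15 = 0.6311663521
Shift from A(h/2): −0.0000500862.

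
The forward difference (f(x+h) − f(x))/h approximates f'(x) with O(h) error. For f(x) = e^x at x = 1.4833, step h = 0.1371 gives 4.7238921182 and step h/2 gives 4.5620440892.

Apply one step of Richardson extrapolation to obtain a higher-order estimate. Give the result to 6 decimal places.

Leading term ∝ h^1; use weight 2 = 2^1.
Weighted: 9.1240881784 − 4.7238921182 = 4.4001960602
Extrapolated: 4.4001960602 / 1 = 4.4001960602
Correction |R − A(h/2)| = 1.618e-01; gap |A(h/2) − A(h)| = 1.618e-01.

4.400196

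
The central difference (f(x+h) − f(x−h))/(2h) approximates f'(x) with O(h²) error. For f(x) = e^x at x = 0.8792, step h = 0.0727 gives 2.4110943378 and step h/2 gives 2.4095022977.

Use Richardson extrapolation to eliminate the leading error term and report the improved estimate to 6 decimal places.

With r = 2 the leading error scales as h^2, so the weight is 2^2 = 4.
4*2.4095022977 = 9.6380091908; subtract 2.4110943378 → 7.2269148530
Denominator 4 − 1 = 3.
7.2269148530 ÷ 3 = 2.4089716177
Gap between inputs: 1.592e-03; correction applied: −0.0005306800.

2.408972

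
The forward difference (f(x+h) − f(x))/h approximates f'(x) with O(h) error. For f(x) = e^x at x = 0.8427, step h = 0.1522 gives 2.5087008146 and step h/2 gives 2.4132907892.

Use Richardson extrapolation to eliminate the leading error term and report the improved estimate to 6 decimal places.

With r = 1 the leading error scales as h^1, so the weight is 2^1 = 2.
Difference of the inputs: 2.4132907892 − 2.5087008146 = -0.0954100254
Correction (A(h/2) − A(h))/(2 − 1) = (-0.0954100254)/1 = -0.0954100254
R = A(h/2) + (A(h/2) − A(h))/1 = 2.4132907892 − 0.0954100254 = 2.3178807638

2.317881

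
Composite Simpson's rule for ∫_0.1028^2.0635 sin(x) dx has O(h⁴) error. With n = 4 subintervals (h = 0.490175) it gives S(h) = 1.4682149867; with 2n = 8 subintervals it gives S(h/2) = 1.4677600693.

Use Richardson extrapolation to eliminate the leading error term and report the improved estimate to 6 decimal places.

1.467730

With r = 4 the leading error scales as h^4, so the weight is 2^4 = 16.
2^4×A(h/2) = 23.4841611088; minus A(h) gives 22.0159461221.
Extrapolated: 22.0159461221 / 15 = 1.4677297415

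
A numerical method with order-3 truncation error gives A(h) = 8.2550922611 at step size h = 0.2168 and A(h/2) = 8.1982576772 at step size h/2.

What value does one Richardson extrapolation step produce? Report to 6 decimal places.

8.190138

Method order is 3; weight 2^3 = 8.
8 × 8.1982576772 = 65.5860614176; 65.5860614176 − 8.2550922611 = 57.3309691565
Divide by 2^3 − 1 = 7.
R = 57.3309691565/7 = 8.1901384509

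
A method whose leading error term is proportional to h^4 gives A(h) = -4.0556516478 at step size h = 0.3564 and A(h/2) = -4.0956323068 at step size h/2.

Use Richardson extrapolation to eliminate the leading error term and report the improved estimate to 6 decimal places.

-4.098298

Order 4 gives 2^r = 16 and 2^r − 1 = 15.
Weighted: (-65.5301169088) − (-4.0556516478) = -61.4744652610
Denominator 16 − 1 = 15.
Extrapolated: (-61.4744652610) / 15 = -4.0982976841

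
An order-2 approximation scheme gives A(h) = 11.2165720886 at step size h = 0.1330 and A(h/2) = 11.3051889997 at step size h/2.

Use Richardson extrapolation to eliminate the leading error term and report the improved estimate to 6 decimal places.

11.334728

Method order is 2; weight 2^2 = 4.
2^2*A(h/2) = 45.2207559988; minus A(h) gives 34.0041839102.
Denominator 4 − 1 = 3.
34.0041839102 ÷ 3 = 11.3347279701
Gap between inputs: 8.862e-02; correction applied: +0.0295389704.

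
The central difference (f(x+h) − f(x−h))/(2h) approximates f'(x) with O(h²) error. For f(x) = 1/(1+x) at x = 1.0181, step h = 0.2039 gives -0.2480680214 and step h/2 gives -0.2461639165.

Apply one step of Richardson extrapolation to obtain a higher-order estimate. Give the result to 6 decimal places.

Leading term ∝ h^2; use weight 4 = 2^2.
Difference of the inputs: -0.2461639165 − (-0.2480680214) = 0.0019041049
Divide by 2^2 − 1 = 3: 0.0019041049/3 = 0.0006347016
R = A(h/2) + (A(h/2) − A(h))/3 = -0.2461639165 + 0.0006347016 = -0.2455292149

-0.245529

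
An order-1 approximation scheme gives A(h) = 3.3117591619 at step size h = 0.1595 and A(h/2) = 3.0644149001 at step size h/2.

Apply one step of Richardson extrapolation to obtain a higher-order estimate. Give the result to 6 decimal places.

2.817071

r = 1, so 2^r = 2.
2 × 3.0644149001 − 3.3117591619 = 2.8170706383
R = 2.8170706383/1 = 2.8170706383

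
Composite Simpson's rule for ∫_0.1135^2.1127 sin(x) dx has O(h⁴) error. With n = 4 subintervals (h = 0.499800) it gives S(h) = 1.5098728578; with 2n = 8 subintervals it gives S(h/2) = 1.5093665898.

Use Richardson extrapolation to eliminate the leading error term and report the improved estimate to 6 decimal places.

Leading term ∝ h^4; use weight 16 = 2^4.
Difference of the inputs: 1.5093665898 − 1.5098728578 = -0.0005062680
Correction (A(h/2) − A(h))/(16 − 1) = (-0.0005062680)/15 = -0.0000337512
R = 1.5093665898 − 0.0000337512 = 1.5093328386

1.509333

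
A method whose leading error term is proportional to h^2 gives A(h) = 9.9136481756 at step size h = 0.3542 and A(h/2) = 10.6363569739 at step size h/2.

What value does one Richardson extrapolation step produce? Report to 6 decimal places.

10.877260

r = 2, so 2^r = 4.
A(h/2) − A(h) = 10.6363569739 − 9.9136481756 = 0.7227087983
Correction (A(h/2) − A(h))/(4 − 1) = 0.7227087983/3 = 0.2409029328
R = A(h/2) + (A(h/2) − A(h))/3 = 10.6363569739 + 0.2409029328 = 10.8772599067
Correction |R − A(h/2)| = 2.409e-01; gap |A(h/2) − A(h)| = 7.227e-01.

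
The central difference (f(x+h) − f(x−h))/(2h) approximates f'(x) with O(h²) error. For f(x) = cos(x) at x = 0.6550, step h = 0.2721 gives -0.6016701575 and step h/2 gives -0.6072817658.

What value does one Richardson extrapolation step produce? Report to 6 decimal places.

The method has order 2: 2^2 = 4.
Numerator 4 × A(h/2) − A(h) = 4 × (-0.6072817658) − (-0.6016701575) = -1.8274569057
R = (-1.8274569057)/3 = -0.6091523019

-0.609152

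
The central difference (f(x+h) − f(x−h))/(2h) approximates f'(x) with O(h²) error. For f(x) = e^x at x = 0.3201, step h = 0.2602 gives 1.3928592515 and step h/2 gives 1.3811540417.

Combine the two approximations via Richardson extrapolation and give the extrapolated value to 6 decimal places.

1.377252

r = 2: numerator weight 4, denominator 3.
Difference of the inputs: 1.3811540417 − 1.3928592515 = -0.0117052098
Divide by 2^2 − 1 = 3: (-0.0117052098)/3 = -0.0039017366
R = A(h/2) + (A(h/2) − A(h))/3 = 1.3811540417 − 0.0039017366 = 1.3772523051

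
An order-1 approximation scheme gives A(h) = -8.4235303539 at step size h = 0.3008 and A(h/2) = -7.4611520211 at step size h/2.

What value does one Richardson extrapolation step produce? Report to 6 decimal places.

-6.498774

Method order is 1; weight 2^1 = 2.
2×(-7.4611520211) = -14.9223040422; subtract (-8.4235303539) → -6.4987736883
Divide by 2^1 − 1 = 1.
Extrapolated: (-6.4987736883) / 1 = -6.4987736883
Correction |R − A(h/2)| = 9.624e-01; gap |A(h/2) − A(h)| = 9.624e-01.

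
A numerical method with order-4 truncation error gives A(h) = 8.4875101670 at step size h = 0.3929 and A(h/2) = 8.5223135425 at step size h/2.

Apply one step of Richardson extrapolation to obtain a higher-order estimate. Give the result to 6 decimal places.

Method order is 4; weight 2^4 = 16.
A(h/2) − A(h) = 8.5223135425 − 8.4875101670 = 0.0348033755
Correction (A(h/2) − A(h))/(16 − 1) = 0.0348033755/15 = 0.0023202250
R = A(h/2) + (A(h/2) − A(h))/15 = 8.5223135425 + 0.0023202250 = 8.5246337675

8.524634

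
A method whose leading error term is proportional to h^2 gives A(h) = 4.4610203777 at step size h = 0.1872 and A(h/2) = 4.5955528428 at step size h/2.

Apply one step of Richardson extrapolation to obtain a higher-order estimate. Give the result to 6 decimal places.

The method has order 2: 2^2 = 4.
2^2 × A(h/2) = 18.3822113712; minus A(h) gives 13.9211909935.
Divide by 2^2 − 1 = 3.
Extrapolated: 13.9211909935 / 3 = 4.6403969978

4.640397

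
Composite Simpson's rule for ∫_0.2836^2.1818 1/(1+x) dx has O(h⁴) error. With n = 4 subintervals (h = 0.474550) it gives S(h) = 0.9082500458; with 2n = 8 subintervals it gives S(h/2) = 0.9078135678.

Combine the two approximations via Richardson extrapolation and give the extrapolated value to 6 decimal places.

0.907784

Method order is 4; weight 2^4 = 16.
Weighted: 14.5250170848 − 0.9082500458 = 13.6167670390
Denominator 16 − 1 = 15.
(16×0.9078135678 − 0.9082500458)/(16 − 1) = 0.9077844693
Gap between inputs: 4.365e-04; correction applied: −0.0000290985.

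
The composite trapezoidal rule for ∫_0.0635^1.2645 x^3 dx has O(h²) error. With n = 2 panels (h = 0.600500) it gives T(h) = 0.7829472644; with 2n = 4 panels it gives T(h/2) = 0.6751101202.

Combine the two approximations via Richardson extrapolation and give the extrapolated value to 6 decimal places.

The method has order 2: 2^2 = 4.
Difference of the inputs: 0.6751101202 − 0.7829472644 = -0.1078371442
Divide by 2^2 − 1 = 3: (-0.1078371442)/3 = -0.0359457147
R = 0.6751101202 − 0.0359457147 = 0.6391644055

0.639164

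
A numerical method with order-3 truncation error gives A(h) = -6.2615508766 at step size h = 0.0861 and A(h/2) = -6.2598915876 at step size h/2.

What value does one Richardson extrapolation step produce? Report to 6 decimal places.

r = 3: numerator weight 8, denominator 7.
Weighted: (-50.0791327008) − (-6.2615508766) = -43.8175818242
(8×(-6.2598915876) − (-6.2615508766))/(8 − 1) = -6.2596545463
Correction |R − A(h/2)| = 2.370e-04; gap |A(h/2) − A(h)| = 1.659e-03.

-6.259655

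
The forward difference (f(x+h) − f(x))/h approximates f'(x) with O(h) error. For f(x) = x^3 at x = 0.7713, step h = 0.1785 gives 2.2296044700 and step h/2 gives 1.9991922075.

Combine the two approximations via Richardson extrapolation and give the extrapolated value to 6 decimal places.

1.768780

The method has order 1: 2^1 = 2.
Numerator 2·A(h/2) − A(h) = 2·1.9991922075 − 2.2296044700 = 1.7687799450
Divide by 2^1 − 1 = 1.
(2·1.9991922075 − 2.2296044700)/(2 − 1) = 1.7687799450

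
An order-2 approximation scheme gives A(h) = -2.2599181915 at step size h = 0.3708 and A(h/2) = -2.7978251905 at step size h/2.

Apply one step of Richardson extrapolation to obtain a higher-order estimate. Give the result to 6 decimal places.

Order 2 gives 2^r = 4 and 2^r − 1 = 3.
Numerator 4 × A(h/2) − A(h) = 4 × (-2.7978251905) − (-2.2599181915) = -8.9313825705
Divide by 2^2 − 1 = 3.
Result: -2.9771275235

-2.977128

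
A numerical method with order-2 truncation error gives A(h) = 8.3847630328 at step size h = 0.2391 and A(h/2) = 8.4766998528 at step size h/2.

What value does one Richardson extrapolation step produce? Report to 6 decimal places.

Order 2 gives 2^r = 4 and 2^r − 1 = 3.
Weighted: 33.9067994112 − 8.3847630328 = 25.5220363784
(4·8.4766998528 − 8.3847630328)/(4 − 1) = 8.5073454595

8.507345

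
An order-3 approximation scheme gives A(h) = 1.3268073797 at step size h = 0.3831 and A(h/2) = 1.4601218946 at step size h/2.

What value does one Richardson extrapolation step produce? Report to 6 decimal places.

1.479167

The method has order 3: 2^3 = 8.
8×1.4601218946 = 11.6809751568; subtract 1.3268073797 → 10.3541677771
Divide by 2^3 − 1 = 7.
Extrapolated: 10.3541677771 / 7 = 1.4791668253
Shift from A(h/2): +0.0190449307.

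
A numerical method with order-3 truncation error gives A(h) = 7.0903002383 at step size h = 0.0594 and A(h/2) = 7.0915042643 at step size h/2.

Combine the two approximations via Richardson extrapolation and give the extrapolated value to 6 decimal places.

7.091676

With r = 3 the leading error scales as h^3, so the weight is 2^3 = 8.
8·7.0915042643 = 56.7320341144; subtract 7.0903002383 → 49.6417338761
Divide by 2^3 − 1 = 7.
49.6417338761 ÷ 7 = 7.0916762680
Gap between inputs: 1.204e-03; correction applied: +0.0001720037.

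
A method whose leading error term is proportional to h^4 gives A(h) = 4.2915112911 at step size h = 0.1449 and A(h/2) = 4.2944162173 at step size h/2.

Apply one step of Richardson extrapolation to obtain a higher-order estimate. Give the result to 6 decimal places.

4.294610

With r = 4 the leading error scales as h^4, so the weight is 2^4 = 16.
Top: 16(4.2944162173) − (4.2915112911) = 64.4191481857
Divide by 2^4 − 1 = 15.
Result: 4.2946098790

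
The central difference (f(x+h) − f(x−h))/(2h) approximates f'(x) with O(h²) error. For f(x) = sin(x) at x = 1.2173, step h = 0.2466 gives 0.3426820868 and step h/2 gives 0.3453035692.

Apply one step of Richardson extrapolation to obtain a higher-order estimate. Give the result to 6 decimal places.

0.346177

Leading term ∝ h^2; use weight 4 = 2^2.
2^2 × A(h/2) = 1.3812142768; minus A(h) gives 1.0385321900.
Divide by 2^2 − 1 = 3.
Extrapolated: 1.0385321900 / 3 = 0.3461773967
Shift from A(h/2): +0.0008738275.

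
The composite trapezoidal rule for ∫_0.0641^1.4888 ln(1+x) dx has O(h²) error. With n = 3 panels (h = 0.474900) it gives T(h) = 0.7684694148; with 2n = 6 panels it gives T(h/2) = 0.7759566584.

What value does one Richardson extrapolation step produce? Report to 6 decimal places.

0.778452

The method has order 2: 2^2 = 4.
4·0.7759566584 = 3.1038266336; 3.1038266336 − 0.7684694148 = 2.3353572188
Denominator 4 − 1 = 3.
R = 2.3353572188/3 = 0.7784524063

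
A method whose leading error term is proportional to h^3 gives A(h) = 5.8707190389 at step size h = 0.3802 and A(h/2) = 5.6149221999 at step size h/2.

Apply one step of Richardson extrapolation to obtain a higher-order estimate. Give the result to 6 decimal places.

5.578380

With r = 3 the leading error scales as h^3, so the weight is 2^3 = 8.
Top: 8(5.6149221999) − (5.8707190389) = 39.0486585603
Extrapolated: 39.0486585603 / 7 = 5.5783797943
Shift from A(h/2): −0.0365424056.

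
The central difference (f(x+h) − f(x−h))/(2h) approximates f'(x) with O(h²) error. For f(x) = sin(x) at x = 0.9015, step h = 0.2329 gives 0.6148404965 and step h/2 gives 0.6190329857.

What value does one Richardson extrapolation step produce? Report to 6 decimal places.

Method order is 2; weight 2^2 = 4.
4×0.6190329857 − 0.6148404965 = 1.8612914463
(4×0.6190329857 − 0.6148404965)/(4 − 1) = 0.6204304821
Gap between inputs: 4.192e-03; correction applied: +0.0013974964.

0.620430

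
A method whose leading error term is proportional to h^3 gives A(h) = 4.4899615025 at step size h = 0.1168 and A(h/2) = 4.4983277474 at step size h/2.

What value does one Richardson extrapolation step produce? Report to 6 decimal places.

4.499523

r = 3, so 2^r = 8.
A(h/2) − A(h) = 4.4983277474 − 4.4899615025 = 0.0083662449
Divide by 2^3 − 1 = 7: 0.0083662449/7 = 0.0011951778
R = 4.4983277474 + 0.0011951778 = 4.4995229252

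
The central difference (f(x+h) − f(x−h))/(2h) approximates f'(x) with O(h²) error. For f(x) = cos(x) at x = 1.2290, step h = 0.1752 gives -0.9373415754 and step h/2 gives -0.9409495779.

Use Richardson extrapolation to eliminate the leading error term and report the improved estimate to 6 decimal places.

Order 2 gives 2^r = 4 and 2^r − 1 = 3.
Difference of the inputs: -0.9409495779 − (-0.9373415754) = -0.0036080025
Correction (A(h/2) − A(h))/(4 − 1) = (-0.0036080025)/3 = -0.0012026675
R = -0.9409495779 − 0.0012026675 = -0.9421522454

-0.942152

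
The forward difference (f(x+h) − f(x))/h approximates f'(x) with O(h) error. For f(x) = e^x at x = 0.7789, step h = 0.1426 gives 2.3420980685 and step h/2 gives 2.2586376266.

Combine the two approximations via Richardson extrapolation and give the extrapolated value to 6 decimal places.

Method order is 1; weight 2^1 = 2.
2*2.2586376266 = 4.5172752532; 4.5172752532 − 2.3420980685 = 2.1751771847
R = 2.1751771847/1 = 2.1751771847

2.175177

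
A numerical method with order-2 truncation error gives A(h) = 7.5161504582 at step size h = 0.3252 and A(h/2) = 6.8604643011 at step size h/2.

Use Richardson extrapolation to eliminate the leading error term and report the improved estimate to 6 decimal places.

6.641902

r = 2, so 2^r = 4.
4×6.8604643011 = 27.4418572044; subtract 7.5161504582 → 19.9257067462
Divide by 2^2 − 1 = 3.
(4×6.8604643011 − 7.5161504582)/(4 − 1) = 6.6419022487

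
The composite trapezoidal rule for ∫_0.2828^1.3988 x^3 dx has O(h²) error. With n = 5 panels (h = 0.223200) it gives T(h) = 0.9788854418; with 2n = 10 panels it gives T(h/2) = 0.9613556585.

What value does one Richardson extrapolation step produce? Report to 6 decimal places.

0.955512

Leading term ∝ h^2; use weight 4 = 2^2.
4 × 0.9613556585 = 3.8454226340; subtract 0.9788854418 → 2.8665371922
Divide by 2^2 − 1 = 3.
R = 2.8665371922/3 = 0.9555123974
Shift from A(h/2): −0.0058432611.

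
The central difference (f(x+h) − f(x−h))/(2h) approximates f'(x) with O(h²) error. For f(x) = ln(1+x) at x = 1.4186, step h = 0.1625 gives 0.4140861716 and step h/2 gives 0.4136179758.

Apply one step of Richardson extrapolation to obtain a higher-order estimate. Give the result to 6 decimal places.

0.413462

Order 2 gives 2^r = 4 and 2^r − 1 = 3.
4×0.4136179758 − 0.4140861716 = 1.2403857316
R = 1.2403857316/3 = 0.4134619105
Shift from A(h/2): −0.0001560653.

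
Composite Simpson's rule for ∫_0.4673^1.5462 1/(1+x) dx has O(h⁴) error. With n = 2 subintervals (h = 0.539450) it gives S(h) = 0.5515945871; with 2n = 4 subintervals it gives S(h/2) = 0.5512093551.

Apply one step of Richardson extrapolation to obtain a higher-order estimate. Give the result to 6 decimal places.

r = 4: numerator weight 16, denominator 15.
2^4×A(h/2) = 8.8193496816; minus A(h) gives 8.2677550945.
(16×0.5512093551 − 0.5515945871)/(16 − 1) = 0.5511836730
Correction |R − A(h/2)| = 2.568e-05; gap |A(h/2) − A(h)| = 3.852e-04.

0.551184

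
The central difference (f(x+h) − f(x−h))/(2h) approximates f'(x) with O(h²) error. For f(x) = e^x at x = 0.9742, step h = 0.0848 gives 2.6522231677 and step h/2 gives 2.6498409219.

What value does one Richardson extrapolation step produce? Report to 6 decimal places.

Method order is 2; weight 2^2 = 4.
4×2.6498409219 − 2.6522231677 = 7.9471405199
Divide by 2^2 − 1 = 3.
7.9471405199 ÷ 3 = 2.6490468400

2.649047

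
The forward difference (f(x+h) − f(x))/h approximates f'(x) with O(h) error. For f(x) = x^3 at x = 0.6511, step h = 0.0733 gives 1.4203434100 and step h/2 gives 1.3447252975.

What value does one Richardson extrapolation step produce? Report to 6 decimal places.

Order 1 gives 2^r = 2 and 2^r − 1 = 1.
Weighted: 2.6894505950 − 1.4203434100 = 1.2691071850
(2*1.3447252975 − 1.4203434100)/(2 − 1) = 1.2691071850
Gap between inputs: 7.562e-02; correction applied: −0.0756181125.

1.269107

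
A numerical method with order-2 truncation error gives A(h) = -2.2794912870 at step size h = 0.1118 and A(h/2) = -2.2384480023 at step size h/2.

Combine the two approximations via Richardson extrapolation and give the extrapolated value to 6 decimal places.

Method order is 2; weight 2^2 = 4.
4 × (-2.2384480023) = -8.9537920092; (-8.9537920092) − (-2.2794912870) = -6.6743007222
R = (-6.6743007222)/3 = -2.2247669074

-2.224767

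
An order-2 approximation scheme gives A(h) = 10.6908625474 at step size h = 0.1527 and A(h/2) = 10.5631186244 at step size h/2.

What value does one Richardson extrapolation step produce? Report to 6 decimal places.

r = 2, so 2^r = 4.
2^2 × A(h/2) = 42.2524744976; minus A(h) gives 31.5616119502.
Denominator 4 − 1 = 3.
Result: 10.5205373167

10.520537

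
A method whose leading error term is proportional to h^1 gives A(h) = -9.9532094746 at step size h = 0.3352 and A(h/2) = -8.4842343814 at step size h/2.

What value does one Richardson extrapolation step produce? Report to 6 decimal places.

-7.015259

The method has order 1: 2^1 = 2.
2 × (-8.4842343814) = -16.9684687628; subtract (-9.9532094746) → -7.0152592882
Divide by 2^1 − 1 = 1.
(2 × (-8.4842343814) − (-9.9532094746))/(2 − 1) = -7.0152592882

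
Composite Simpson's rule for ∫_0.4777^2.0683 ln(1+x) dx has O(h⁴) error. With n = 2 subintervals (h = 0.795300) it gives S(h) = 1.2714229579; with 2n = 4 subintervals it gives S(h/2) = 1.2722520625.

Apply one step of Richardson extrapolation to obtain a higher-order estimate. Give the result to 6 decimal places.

Error is O(h^4); halving h shrinks it by 2^4 = 16.
16×1.2722520625 = 20.3560330000; 20.3560330000 − 1.2714229579 = 19.0846100421
R = 19.0846100421/15 = 1.2723073361

1.272307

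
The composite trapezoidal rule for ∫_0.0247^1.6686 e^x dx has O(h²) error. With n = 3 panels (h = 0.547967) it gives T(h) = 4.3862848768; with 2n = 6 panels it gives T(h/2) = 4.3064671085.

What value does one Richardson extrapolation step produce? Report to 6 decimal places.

r = 2, so 2^r = 4.
Top: 4(4.3064671085) − (4.3862848768) = 12.8395835572
R = 12.8395835572/3 = 4.2798611857

4.279861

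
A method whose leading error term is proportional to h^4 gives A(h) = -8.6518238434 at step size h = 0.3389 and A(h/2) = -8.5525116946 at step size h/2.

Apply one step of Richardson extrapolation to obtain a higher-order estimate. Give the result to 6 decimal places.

-8.545891

Order 4 gives 2^r = 16 and 2^r − 1 = 15.
Numerator 16*A(h/2) − A(h) = 16*(-8.5525116946) − (-8.6518238434) = -128.1883632702
R = (-128.1883632702)/15 = -8.5458908847
Shift from A(h/2): +0.0066208099.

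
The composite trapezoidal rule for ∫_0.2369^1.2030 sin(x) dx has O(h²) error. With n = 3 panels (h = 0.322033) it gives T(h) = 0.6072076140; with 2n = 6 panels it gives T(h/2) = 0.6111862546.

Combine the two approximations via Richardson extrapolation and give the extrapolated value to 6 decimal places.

r = 2, so 2^r = 4.
Difference of the inputs: 0.6111862546 − 0.6072076140 = 0.0039786406
Correction (A(h/2) − A(h))/(4 − 1) = 0.0039786406/3 = 0.0013262135
R = 0.6111862546 + 0.0013262135 = 0.6125124681
Correction |R − A(h/2)| = 1.326e-03; gap |A(h/2) − A(h)| = 3.979e-03.

0.612512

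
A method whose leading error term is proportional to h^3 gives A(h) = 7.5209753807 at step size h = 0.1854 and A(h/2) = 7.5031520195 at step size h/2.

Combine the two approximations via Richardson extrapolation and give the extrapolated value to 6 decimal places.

7.500606

Order 3 gives 2^r = 8 and 2^r − 1 = 7.
8×7.5031520195 − 7.5209753807 = 52.5042407753
Divide by 2^3 − 1 = 7.
So the Richardson estimate is 7.5006058250.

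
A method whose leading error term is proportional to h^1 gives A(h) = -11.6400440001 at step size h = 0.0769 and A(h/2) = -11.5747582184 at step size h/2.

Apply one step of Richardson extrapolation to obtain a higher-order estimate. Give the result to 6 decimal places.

-11.509472

r = 1, so 2^r = 2.
Top: 2(-11.5747582184) − (-11.6400440001) = -11.5094724367
Extrapolated: (-11.5094724367) / 1 = -11.5094724367
Gap between inputs: 6.529e-02; correction applied: +0.0652857817.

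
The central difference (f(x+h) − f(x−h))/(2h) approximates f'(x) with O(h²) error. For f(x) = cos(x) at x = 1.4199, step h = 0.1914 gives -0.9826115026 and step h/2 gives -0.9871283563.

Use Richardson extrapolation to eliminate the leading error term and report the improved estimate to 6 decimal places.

-0.988634

r = 2: numerator weight 4, denominator 3.
4×(-0.9871283563) − (-0.9826115026) = -2.9659019226
Divide by 2^2 − 1 = 3.
(-2.9659019226) ÷ 3 = -0.9886339742
Gap between inputs: 4.517e-03; correction applied: −0.0015056179.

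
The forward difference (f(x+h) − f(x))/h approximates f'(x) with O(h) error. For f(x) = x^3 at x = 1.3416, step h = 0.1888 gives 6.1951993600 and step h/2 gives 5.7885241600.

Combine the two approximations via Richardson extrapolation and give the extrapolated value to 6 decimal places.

5.381849

Order 1 gives 2^r = 2 and 2^r − 1 = 1.
2 × 5.7885241600 = 11.5770483200; subtract 6.1951993600 → 5.3818489600
R = 5.3818489600/1 = 5.3818489600
Gap between inputs: 4.067e-01; correction applied: −0.4066752000.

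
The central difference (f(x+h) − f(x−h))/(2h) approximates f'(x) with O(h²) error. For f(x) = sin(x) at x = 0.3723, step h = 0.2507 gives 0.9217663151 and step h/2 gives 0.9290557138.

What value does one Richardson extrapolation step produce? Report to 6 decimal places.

r = 2: numerator weight 4, denominator 3.
Top: 4(0.9290557138) − (0.9217663151) = 2.7944565401
Denominator 4 − 1 = 3.
So the Richardson estimate is 0.9314855134.

0.931486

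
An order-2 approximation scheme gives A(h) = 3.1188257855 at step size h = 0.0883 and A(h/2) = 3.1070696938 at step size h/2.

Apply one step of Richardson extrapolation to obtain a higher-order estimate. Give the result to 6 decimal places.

3.103151

r = 2: numerator weight 4, denominator 3.
A(h/2) − A(h) = 3.1070696938 − 3.1188257855 = -0.0117560917
Divide by 2^2 − 1 = 3: (-0.0117560917)/3 = -0.0039186972
R = 3.1070696938 − 0.0039186972 = 3.1031509966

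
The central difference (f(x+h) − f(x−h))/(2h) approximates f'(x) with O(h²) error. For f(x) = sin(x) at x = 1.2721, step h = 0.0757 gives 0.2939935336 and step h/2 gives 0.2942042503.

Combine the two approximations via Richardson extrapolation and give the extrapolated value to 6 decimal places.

r = 2: numerator weight 4, denominator 3.
A(h/2) − A(h) = 0.2942042503 − 0.2939935336 = 0.0002107167
Divide by 2^2 − 1 = 3: 0.0002107167/3 = 0.0000702389
R = A(h/2) + (A(h/2) − A(h))/3 = 0.2942042503 + 0.0000702389 = 0.2942744892
Correction |R − A(h/2)| = 7.024e-05; gap |A(h/2) − A(h)| = 2.107e-04.

0.294274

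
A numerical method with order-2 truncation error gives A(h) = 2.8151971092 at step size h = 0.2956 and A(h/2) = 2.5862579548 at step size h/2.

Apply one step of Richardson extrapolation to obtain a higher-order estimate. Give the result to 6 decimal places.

2.509945

Error is O(h^2); halving h shrinks it by 2^2 = 4.
2^2*A(h/2) = 10.3450318192; minus A(h) gives 7.5298347100.
Extrapolated: 7.5298347100 / 3 = 2.5099449033
Correction |R − A(h/2)| = 7.631e-02; gap |A(h/2) − A(h)| = 2.289e-01.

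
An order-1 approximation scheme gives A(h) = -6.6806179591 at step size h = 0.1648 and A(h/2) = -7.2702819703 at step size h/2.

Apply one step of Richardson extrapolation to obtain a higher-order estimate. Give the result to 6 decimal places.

-7.859946

Order 1 gives 2^r = 2 and 2^r − 1 = 1.
2 × (-7.2702819703) = -14.5405639406; subtract (-6.6806179591) → -7.8599459815
Extrapolated: (-7.8599459815) / 1 = -7.8599459815
Shift from A(h/2): −0.5896640112.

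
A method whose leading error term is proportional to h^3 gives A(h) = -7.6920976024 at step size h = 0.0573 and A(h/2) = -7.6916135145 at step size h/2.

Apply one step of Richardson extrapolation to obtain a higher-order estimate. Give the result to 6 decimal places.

-7.691544

With r = 3 the leading error scales as h^3, so the weight is 2^3 = 8.
Top: 8(-7.6916135145) − (-7.6920976024) = -53.8408105136
(8·(-7.6916135145) − (-7.6920976024))/(8 − 1) = -7.6915443591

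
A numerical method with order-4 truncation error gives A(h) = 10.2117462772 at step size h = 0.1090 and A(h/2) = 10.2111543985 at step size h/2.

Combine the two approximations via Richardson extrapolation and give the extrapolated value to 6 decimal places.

Order 4 gives 2^r = 16 and 2^r − 1 = 15.
Weighted: 163.3784703760 − 10.2117462772 = 153.1667240988
(16×10.2111543985 − 10.2117462772)/(16 − 1) = 10.2111149399
Correction |R − A(h/2)| = 3.946e-05; gap |A(h/2) − A(h)| = 5.919e-04.

10.211115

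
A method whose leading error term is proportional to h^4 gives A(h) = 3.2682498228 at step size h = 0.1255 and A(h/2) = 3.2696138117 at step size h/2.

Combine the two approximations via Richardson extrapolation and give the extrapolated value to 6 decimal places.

r = 4, so 2^r = 16.
2^4·A(h/2) = 52.3138209872; minus A(h) gives 49.0455711644.
Denominator 16 − 1 = 15.
49.0455711644 ÷ 15 = 3.2697047443
Correction |R − A(h/2)| = 9.093e-05; gap |A(h/2) − A(h)| = 1.364e-03.

3.269705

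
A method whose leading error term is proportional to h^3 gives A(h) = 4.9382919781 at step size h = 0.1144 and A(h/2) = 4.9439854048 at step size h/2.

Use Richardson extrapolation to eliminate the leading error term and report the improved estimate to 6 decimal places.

Order 3 gives 2^r = 8 and 2^r − 1 = 7.
8*4.9439854048 = 39.5518832384; subtract 4.9382919781 → 34.6135912603
Denominator 8 − 1 = 7.
34.6135912603 ÷ 7 = 4.9447987515
Shift from A(h/2): +0.0008133467.

4.944799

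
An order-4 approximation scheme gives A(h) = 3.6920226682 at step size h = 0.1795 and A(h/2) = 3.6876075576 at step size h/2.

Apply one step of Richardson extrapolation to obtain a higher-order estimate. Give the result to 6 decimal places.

Error is O(h^4); halving h shrinks it by 2^4 = 16.
Weighted: 59.0017209216 − 3.6920226682 = 55.3096982534
(16*3.6876075576 − 3.6920226682)/(16 − 1) = 3.6873132169
Shift from A(h/2): −0.0002943407.

3.687313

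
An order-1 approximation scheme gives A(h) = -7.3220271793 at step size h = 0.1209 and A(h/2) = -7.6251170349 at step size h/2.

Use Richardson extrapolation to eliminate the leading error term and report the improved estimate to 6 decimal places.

-7.928207

Method order is 1; weight 2^1 = 2.
Top: 2(-7.6251170349) − (-7.3220271793) = -7.9282068905
Divide by 2^1 − 1 = 1.
Result: -7.9282068905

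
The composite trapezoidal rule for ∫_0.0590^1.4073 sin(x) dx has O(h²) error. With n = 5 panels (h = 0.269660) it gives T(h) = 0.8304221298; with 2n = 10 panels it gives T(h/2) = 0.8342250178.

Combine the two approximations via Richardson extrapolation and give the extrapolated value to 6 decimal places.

0.835493

The method has order 2: 2^2 = 4.
Difference of the inputs: 0.8342250178 − 0.8304221298 = 0.0038028880
Correction (A(h/2) − A(h))/(4 − 1) = 0.0038028880/3 = 0.0012676293
R = 0.8342250178 + 0.0012676293 = 0.8354926471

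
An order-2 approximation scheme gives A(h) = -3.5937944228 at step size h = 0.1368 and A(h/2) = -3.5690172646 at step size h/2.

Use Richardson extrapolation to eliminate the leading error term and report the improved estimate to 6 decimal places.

The method has order 2: 2^2 = 4.
4×(-3.5690172646) − (-3.5937944228) = -10.6822746356
R = (-10.6822746356)/3 = -3.5607582119

-3.560758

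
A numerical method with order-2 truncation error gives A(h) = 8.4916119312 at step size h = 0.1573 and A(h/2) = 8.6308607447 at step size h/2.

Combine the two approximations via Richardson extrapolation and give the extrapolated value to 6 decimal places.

r = 2: numerator weight 4, denominator 3.
Top: 4(8.6308607447) − (8.4916119312) = 26.0318310476
26.0318310476 ÷ 3 = 8.6772770159

8.677277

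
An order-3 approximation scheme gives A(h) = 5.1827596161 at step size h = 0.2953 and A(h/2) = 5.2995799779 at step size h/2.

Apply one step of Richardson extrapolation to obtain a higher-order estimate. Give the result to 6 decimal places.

With r = 3 the leading error scales as h^3, so the weight is 2^3 = 8.
8 × 5.2995799779 = 42.3966398232; subtract 5.1827596161 → 37.2138802071
37.2138802071 ÷ 7 = 5.3162686010
Correction |R − A(h/2)| = 1.669e-02; gap |A(h/2) − A(h)| = 1.168e-01.

5.316269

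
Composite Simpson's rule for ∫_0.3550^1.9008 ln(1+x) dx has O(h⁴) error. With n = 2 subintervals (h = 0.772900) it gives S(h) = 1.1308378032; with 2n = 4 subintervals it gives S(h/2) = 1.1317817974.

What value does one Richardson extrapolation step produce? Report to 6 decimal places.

Order 4 gives 2^r = 16 and 2^r − 1 = 15.
Top: 16(1.1317817974) − (1.1308378032) = 16.9776709552
Extrapolated: 16.9776709552 / 15 = 1.1318447303

1.131845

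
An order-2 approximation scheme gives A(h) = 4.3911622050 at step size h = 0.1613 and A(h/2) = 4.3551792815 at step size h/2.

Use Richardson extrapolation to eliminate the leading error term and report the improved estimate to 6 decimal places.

Error is O(h^2); halving h shrinks it by 2^2 = 4.
Difference of the inputs: 4.3551792815 − 4.3911622050 = -0.0359829235
Correction (A(h/2) − A(h))/(4 − 1) = (-0.0359829235)/3 = -0.0119943078
R = 4.3551792815 − 0.0119943078 = 4.3431849737

4.343185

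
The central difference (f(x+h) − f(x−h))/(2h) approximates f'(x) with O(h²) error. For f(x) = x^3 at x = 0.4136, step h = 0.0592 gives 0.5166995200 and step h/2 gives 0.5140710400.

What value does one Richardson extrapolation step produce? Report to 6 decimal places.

0.513195

Order 2 gives 2^r = 4 and 2^r − 1 = 3.
2^2×A(h/2) = 2.0562841600; minus A(h) gives 1.5395846400.
R = 1.5395846400/3 = 0.5131948800
Gap between inputs: 2.628e-03; correction applied: −0.0008761600.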